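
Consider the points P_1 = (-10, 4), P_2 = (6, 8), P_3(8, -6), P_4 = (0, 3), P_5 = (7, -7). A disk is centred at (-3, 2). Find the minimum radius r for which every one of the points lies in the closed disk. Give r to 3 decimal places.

13.601

The required radius is the distance from (-3, 2) to the farthest point.
Squared distances: 53, 117, 185, 10, 181.
Maximum is 185, attained at P_3.
r = √185 ≈ 13.601.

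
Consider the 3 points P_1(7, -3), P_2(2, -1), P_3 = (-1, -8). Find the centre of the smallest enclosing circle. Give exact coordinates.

(3, -5.5)

Side lengths²: P_1P_2² = 29, P_1P_3² = 89, P_2P_3² = 58.
Since P_1P_3² = 89 ≥ 58 + 29 = 87, the angle opposite P_1P_3 is not acute, so the smallest enclosing circle has P_1P_3 as diameter.
Centre = midpoint of P_1P_3 = (3, -5.5), r² = 89/4 = 22.25.
Centre = (3, -5.5).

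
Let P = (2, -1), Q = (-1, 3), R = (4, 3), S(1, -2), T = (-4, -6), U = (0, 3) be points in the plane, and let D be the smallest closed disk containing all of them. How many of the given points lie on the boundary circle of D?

A smallest enclosing disk is always determined by at most three of the input points on its boundary.
The farthest pair is R–T with squared distance 145. The circle on this segment as diameter has centre (0, -1.5) and r² = 145/4 = 36.25.
Check P: distance² to centre = 4.25 ≤ 36.25, so it lies inside.
All remaining points lie in this disk, and no smaller disk contains both endpoints, so this is the minimum enclosing circle.
The points at distance exactly r from the centre are R, T — 2 points.

2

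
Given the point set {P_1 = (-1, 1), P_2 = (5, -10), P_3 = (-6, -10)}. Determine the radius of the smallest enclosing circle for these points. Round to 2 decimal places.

6.88

Side lengths²: P_1P_2² = 157, P_1P_3² = 146, P_2P_3² = 121.
Since P_1P_2² = 157 < 146 + 121 = 267, the triangle is acute, so the smallest enclosing circle is the circumcircle.
Circumcentre = (-0.5, -129/22), r² = 11461/242.
r = √(11461/242) ≈ 6.88.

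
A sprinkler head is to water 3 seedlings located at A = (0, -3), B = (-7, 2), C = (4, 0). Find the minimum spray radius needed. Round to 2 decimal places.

5.59

Side lengths²: AB² = 74, AC² = 25, BC² = 125.
Since BC² = 125 ≥ 74 + 25 = 99, the angle opposite BC is not acute, so the smallest enclosing circle has BC as diameter.
Centre = midpoint of BC = (-1.5, 1), r² = 125/4 = 31.25.
r = √(31.25) ≈ 5.59.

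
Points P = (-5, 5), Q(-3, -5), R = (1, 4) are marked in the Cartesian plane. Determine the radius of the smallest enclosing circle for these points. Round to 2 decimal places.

Side lengths²: PQ² = 104, PR² = 37, QR² = 97.
Since PQ² = 104 < 97 + 37 = 134, the triangle is acute, so the smallest enclosing circle is the circumcircle.
Circumcentre = (-157/58, 15/58), r² = 46657/1682.
r = √(46657/1682) ≈ 5.27.

5.27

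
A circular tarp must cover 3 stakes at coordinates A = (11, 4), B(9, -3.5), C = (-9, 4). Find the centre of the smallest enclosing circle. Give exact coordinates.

(1, 2.65)

Side lengths²: AB² = 60.25, AC² = 400, BC² = 380.25.
Since AC² = 400 < 380.25 + 60.25 = 440.5, the triangle is acute, so the smallest enclosing circle is the circumcircle.
Circumcentre = (1, 2.65), r² = 101.8225.
Centre = (1, 2.65).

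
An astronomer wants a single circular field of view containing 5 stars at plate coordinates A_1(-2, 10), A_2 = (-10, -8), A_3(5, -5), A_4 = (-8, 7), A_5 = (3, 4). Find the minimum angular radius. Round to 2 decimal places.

10.14

The minimum enclosing circle is determined by three boundary points: A_1, A_2, A_3.
Their circumcentre is (-156/41, 1/41) with r² = 172757/1681.
The farthest remaining point A_4 is at distance² 111380/1681 ≤ 172757/1681.
r = √(172757/1681) ≈ 10.14.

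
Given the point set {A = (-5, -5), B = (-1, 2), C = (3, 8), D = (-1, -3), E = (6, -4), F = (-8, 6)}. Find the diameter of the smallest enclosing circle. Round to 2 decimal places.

The farthest pair is E–F with squared distance 296. The circle on this segment as diameter has centre (-1, 1) and r² = 296/4 = 74.
Check A: distance² to centre = 52 ≤ 74, so it lies inside.
All remaining points lie in this disk, and no smaller disk contains both endpoints, so this is the minimum enclosing circle.
Diameter = 2r = 2√74 ≈ 17.20.

17.20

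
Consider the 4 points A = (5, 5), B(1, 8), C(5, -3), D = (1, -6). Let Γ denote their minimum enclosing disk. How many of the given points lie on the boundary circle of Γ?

2

By Welzl's lemma the MEC is supported by two points (diametrically opposite) or three points (on a circumcircle).
The farthest pair is B–D with squared distance 196. The circle on this segment as diameter has centre (1, 1) and r² = 196/4 = 49.
Check A: distance² to centre = 32 ≤ 49, so it lies inside.
All remaining points lie in this disk, and no smaller disk contains both endpoints, so this is the minimum enclosing circle.
The points at distance exactly r from the centre are B, D — 2 points.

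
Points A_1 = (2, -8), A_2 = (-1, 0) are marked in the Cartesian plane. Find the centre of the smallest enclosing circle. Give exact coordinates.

(0.5, -4)

The smallest circle enclosing two points has them as diameter endpoints.
Centre = midpoint = (0.5, -4); r² = |A_1A_2|²/4 = 73/4 = 18.25.
Centre = (0.5, -4).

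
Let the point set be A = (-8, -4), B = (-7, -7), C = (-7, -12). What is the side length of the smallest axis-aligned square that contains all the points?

8

The bounding box has width 1 and height 8.
An axis-aligned square enclosing the set must have side ≥ max(width, height).
So the minimum side is max(1, 8) = 8.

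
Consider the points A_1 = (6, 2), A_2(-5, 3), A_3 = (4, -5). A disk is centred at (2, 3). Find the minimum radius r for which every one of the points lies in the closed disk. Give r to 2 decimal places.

8.25

The required radius is the distance from (2, 3) to the farthest point.
Squared distances: 17, 49, 68.
Maximum is 68, attained at A_3.
r = √68 ≈ 8.25.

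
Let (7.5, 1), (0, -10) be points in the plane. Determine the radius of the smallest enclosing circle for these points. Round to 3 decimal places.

The smallest circle enclosing two points has them as diameter endpoints.
Centre = midpoint = (3.75, -4.5); r² = |(7.5, 1)−(0, -10)|²/4 = 177.25/4 = 44.3125.
r = √(44.3125) ≈ 6.657.

6.657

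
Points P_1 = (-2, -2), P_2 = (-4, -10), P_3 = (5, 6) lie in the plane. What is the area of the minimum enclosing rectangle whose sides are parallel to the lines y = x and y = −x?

In coordinates u = x + y, v = x − y the rectangle is axis-aligned; the map (x,y)→(u,v) scales areas by 2.
u-values: -4, -14, 11; range = 11 − (-14) = 25.
v-values: 0, 6, -1; range = 6 − (-1) = 7.
Area = (25 × 7) / 2 = 87.5.

87.5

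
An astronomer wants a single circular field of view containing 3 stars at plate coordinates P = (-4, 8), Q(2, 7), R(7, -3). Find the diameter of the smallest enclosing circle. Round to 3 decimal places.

15.556

Side lengths²: PQ² = 37, PR² = 242, QR² = 125.
Since PR² = 242 ≥ 125 + 37 = 162, the angle opposite PR is not acute, so the smallest enclosing circle has PR as diameter.
Centre = midpoint of PR = (1.5, 2.5), r² = 242/4 = 60.5.
Diameter = 2r = 2√(60.5) ≈ 15.556.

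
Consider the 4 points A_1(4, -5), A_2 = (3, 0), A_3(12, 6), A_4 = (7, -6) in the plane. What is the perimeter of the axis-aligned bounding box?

42

Width = max x − min x = 12 − 3 = 9.
Height = max y − min y = 6 − (-6) = 12.
Perimeter = 2(9 + 12) = 42.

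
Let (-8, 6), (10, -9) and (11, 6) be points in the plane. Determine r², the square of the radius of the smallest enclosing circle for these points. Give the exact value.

Call the three points A, B, C in the order given.
Side lengths²: AB² = 549, AC² = 361, BC² = 226.
Since AB² = 549 < 361 + 226 = 587, the triangle is acute, so the smallest enclosing circle is the circumcircle.
Circumcentre = (1.5, -0.9), r² = 137.86.

137.86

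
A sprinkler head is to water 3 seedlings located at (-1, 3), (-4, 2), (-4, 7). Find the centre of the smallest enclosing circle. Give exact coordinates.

(-19/6, 4.5)

Call the three points A, B, C in the order given.
Side lengths²: AB² = 10, AC² = 25, BC² = 25.
Since BC² = 25 < 25 + 10 = 35, the triangle is acute, so the smallest enclosing circle is the circumcircle.
Circumcentre = (-19/6, 4.5), r² = 125/18.
Centre = (-19/6, 4.5).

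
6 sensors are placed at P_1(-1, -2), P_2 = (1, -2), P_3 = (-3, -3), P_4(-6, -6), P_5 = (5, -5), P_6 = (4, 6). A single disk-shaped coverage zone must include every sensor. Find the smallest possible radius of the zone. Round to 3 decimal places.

7.810

The farthest pair is P_4–P_6 with squared distance 244. The circle on this segment as diameter has centre (-1, 0) and r² = 244/4 = 61.
Check P_1: distance² to centre = 4 ≤ 61, so it lies inside.
All remaining points lie in this disk, and no smaller disk contains both endpoints, so this is the minimum enclosing circle.
r = √61 ≈ 7.810.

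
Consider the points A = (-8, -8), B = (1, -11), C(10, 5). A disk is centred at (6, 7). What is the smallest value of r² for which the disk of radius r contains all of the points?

421

The required radius is the distance from (6, 7) to the farthest point.
Squared distances: 421, 349, 20.
Maximum is 421, attained at A.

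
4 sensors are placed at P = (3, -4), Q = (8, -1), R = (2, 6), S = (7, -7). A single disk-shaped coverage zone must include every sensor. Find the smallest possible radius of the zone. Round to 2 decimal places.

A smallest enclosing disk is always determined by at most three of the input points on its boundary.
The farthest pair is R–S with squared distance 194. The circle on this segment as diameter has centre (4.5, -0.5) and r² = 194/4 = 48.5.
Check P: distance² to centre = 14.5 ≤ 48.5, so it lies inside.
All remaining points lie in this disk, and no smaller disk contains both endpoints, so this is the minimum enclosing circle.
r = √(48.5) ≈ 6.96.

6.96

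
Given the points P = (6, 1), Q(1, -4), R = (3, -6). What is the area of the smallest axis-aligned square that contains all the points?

The bounding box has width 5 and height 7.
An axis-aligned square enclosing the set must have side ≥ max(width, height).
So the minimum side is max(5, 7) = 7.
Area = 7² = 49.

49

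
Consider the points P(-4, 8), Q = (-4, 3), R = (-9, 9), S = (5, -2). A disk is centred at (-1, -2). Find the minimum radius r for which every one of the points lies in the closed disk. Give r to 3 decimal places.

The required radius is the distance from (-1, -2) to the farthest point.
Squared distances: 109, 34, 185, 36.
Maximum is 185, attained at R.
r = √185 ≈ 13.601.

13.601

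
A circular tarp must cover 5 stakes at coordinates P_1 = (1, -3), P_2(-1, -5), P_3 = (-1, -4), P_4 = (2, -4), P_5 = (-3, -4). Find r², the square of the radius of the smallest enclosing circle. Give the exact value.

The farthest pair is P_4–P_5 with squared distance 25. The circle on this segment as diameter has centre (-0.5, -4) and r² = 25/4 = 6.25.
Check P_1: distance² to centre = 3.25 ≤ 6.25, so it lies inside.
All remaining points lie in this disk, and no smaller disk contains both endpoints, so this is the minimum enclosing circle.

6.25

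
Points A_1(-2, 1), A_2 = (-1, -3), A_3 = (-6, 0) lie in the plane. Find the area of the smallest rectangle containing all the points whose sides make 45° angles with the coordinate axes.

20

In coordinates u = x + y, v = x − y the rectangle is axis-aligned; the map (x,y)→(u,v) scales areas by 2.
u-values: -1, -4, -6; range = -1 − (-6) = 5.
v-values: -3, 2, -6; range = 2 − (-6) = 8.
Area = (5 × 8) / 2 = 20.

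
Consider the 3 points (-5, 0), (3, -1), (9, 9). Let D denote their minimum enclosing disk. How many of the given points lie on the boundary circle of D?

2

Call the three points A, B, C in the order given.
Side lengths²: AB² = 65, AC² = 277, BC² = 136.
Since AC² = 277 ≥ 136 + 65 = 201, the angle opposite AC is not acute, so the smallest enclosing circle has AC as diameter.
Centre = midpoint of AC = (2, 4.5), r² = 277/4 = 69.25.
The points at distance exactly r from the centre are (-5, 0), (9, 9) — 2 points.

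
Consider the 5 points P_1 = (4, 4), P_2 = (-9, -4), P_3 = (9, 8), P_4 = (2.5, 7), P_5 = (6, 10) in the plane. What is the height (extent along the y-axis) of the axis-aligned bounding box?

max y = 10, min y = -4, so height = 14.

14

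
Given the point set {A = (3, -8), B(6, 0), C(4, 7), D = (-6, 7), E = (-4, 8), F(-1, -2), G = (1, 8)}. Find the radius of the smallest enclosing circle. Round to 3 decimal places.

8.766

A smallest enclosing disk is always determined by at most three of the input points on its boundary.
The minimum enclosing circle is determined by three boundary points: A, C, D.
Their circumcentre is (-1, -0.2) with r² = 76.84.
The farthest remaining point E is at distance² 76.24 ≤ 76.84.
r = √(76.84) ≈ 8.766.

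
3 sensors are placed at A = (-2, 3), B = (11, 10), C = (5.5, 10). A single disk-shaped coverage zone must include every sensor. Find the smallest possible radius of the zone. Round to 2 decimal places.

Side lengths²: AB² = 218, AC² = 105.25, BC² = 30.25.
Since AB² = 218 ≥ 105.25 + 30.25 = 135.5, the angle opposite AB is not acute, so the smallest enclosing circle has AB as diameter.
Centre = midpoint of AB = (4.5, 6.5), r² = 218/4 = 54.5.
r = √(54.5) ≈ 7.38.

7.38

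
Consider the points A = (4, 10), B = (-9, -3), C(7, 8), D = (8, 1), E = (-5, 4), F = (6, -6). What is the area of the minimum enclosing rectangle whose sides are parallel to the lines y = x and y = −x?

In coordinates u = x + y, v = x − y the rectangle is axis-aligned; the map (x,y)→(u,v) scales areas by 2.
u-values: 14, -12, 15, 9, -1, 0; range = 15 − (-12) = 27.
v-values: -6, -6, -1, 7, -9, 12; range = 12 − (-9) = 21.
Area = (27 × 21) / 2 = 283.5.

283.5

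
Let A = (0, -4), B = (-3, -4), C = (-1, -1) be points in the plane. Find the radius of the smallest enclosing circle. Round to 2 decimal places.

Side lengths²: AB² = 9, AC² = 10, BC² = 13.
Since BC² = 13 < 10 + 9 = 19, the triangle is acute, so the smallest enclosing circle is the circumcircle.
Circumcentre = (-1.5, -17/6), r² = 65/18.
r = √(65/18) ≈ 1.90.

1.90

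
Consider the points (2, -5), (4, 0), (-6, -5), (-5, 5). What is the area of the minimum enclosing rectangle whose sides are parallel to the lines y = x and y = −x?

In coordinates u = x + y, v = x − y the rectangle is axis-aligned; the map (x,y)→(u,v) scales areas by 2.
u-values: -3, 4, -11, 0; range = 4 − (-11) = 15.
v-values: 7, 4, -1, -10; range = 7 − (-10) = 17.
Area = (15 × 17) / 2 = 127.5.

127.5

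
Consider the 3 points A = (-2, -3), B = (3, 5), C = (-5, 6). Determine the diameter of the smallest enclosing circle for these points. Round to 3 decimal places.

10.457

Side lengths²: AB² = 89, AC² = 90, BC² = 65.
Since AC² = 90 < 89 + 65 = 154, the triangle is acute, so the smallest enclosing circle is the circumcircle.
Circumcentre = (-65/46, 101/46), r² = 28925/1058.
Diameter = 2r = 2√(28925/1058) ≈ 10.457.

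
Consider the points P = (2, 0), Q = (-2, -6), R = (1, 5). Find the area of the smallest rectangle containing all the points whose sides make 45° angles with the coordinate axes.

In coordinates u = x + y, v = x − y the rectangle is axis-aligned; the map (x,y)→(u,v) scales areas by 2.
u-values: 2, -8, 6; range = 6 − (-8) = 14.
v-values: 2, 4, -4; range = 4 − (-4) = 8.
Area = (14 × 8) / 2 = 56.

56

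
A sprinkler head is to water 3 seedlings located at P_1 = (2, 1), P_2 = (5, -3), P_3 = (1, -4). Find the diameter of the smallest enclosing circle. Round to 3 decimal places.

Side lengths²: P_1P_2² = 25, P_1P_3² = 26, P_2P_3² = 17.
Since P_1P_3² = 26 < 25 + 17 = 42, the triangle is acute, so the smallest enclosing circle is the circumcircle.
Circumcentre = (97/38, -65/38), r² = 5525/722.
Diameter = 2r = 2√(5525/722) ≈ 5.533.

5.533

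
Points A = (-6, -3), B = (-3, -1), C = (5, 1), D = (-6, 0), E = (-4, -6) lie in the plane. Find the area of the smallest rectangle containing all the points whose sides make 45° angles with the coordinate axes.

80

In coordinates u = x + y, v = x − y the rectangle is axis-aligned; the map (x,y)→(u,v) scales areas by 2.
u-values: -9, -4, 6, -6, -10; range = 6 − (-10) = 16.
v-values: -3, -2, 4, -6, 2; range = 4 − (-6) = 10.
Area = (16 × 10) / 2 = 80.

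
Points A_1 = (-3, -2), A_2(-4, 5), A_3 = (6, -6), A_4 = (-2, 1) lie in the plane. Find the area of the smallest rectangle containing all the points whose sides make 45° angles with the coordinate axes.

In coordinates u = x + y, v = x − y the rectangle is axis-aligned; the map (x,y)→(u,v) scales areas by 2.
u-values: -5, 1, 0, -1; range = 1 − (-5) = 6.
v-values: -1, -9, 12, -3; range = 12 − (-9) = 21.
Area = (6 × 21) / 2 = 63.

63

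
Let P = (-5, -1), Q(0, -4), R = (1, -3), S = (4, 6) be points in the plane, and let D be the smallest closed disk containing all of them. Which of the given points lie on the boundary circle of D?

P, Q, S

By Welzl's lemma the MEC is supported by two points (diametrically opposite) or three points (on a circumcircle).
The minimum enclosing circle is determined by three boundary points: P, Q, S.
Their circumcentre is (2/31, 55/31) with r² = 32045/961.
The farthest remaining point R is at distance² 22745/961 ≤ 32045/961.
The points at distance exactly r from the centre are P, Q, S — 3 points.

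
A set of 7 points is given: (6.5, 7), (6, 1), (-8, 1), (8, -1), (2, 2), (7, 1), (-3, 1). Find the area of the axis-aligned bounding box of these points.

x ranges over [-8, 8], width 16.
y ranges over [-1, 7], height 8.
Area = 16 × 8 = 128.

128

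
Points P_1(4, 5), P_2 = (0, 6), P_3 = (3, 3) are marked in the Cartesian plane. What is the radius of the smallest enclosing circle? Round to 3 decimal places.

Side lengths²: P_1P_2² = 17, P_1P_3² = 5, P_2P_3² = 18.
Since P_2P_3² = 18 < 17 + 5 = 22, the triangle is acute, so the smallest enclosing circle is the circumcircle.
Circumcentre = (11/6, 29/6), r² = 85/18.
r = √(85/18) ≈ 2.173.

2.173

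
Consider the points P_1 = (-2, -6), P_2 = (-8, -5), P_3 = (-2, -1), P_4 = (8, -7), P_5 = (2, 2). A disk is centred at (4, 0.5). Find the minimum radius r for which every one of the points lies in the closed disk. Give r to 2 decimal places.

13.20

The required radius is the distance from (4, 0.5) to the farthest point.
Squared distances: 78.25, 174.25, 38.25, 72.25, 6.25.
Maximum is 174.25, attained at P_2.
r = √(174.25) ≈ 13.20.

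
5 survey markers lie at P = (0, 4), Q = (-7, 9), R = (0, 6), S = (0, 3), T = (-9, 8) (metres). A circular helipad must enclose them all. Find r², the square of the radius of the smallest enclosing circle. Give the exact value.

A smallest enclosing disk is always determined by at most three of the input points on its boundary.
The farthest pair is S–T with squared distance 106. The circle on this segment as diameter has centre (-4.5, 5.5) and r² = 106/4 = 26.5.
Check P: distance² to centre = 22.5 ≤ 26.5, so it lies inside.
All remaining points lie in this disk, and no smaller disk contains both endpoints, so this is the minimum enclosing circle.

26.5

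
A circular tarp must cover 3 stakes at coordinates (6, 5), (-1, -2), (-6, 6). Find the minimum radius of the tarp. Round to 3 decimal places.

Call the three points A, B, C in the order given.
Side lengths²: AB² = 98, AC² = 145, BC² = 89.
Since AC² = 145 < 98 + 89 = 187, the triangle is acute, so the smallest enclosing circle is the circumcircle.
Circumcentre = (-3/26, 107/26), r² = 12905/338.
r = √(12905/338) ≈ 6.179.

6.179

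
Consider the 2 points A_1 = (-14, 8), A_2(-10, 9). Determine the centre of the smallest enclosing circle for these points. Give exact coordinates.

(-12, 8.5)

The smallest circle enclosing two points has them as diameter endpoints.
Centre = midpoint = (-12, 8.5); r² = |A_1A_2|²/4 = 17/4 = 4.25.
Centre = (-12, 8.5).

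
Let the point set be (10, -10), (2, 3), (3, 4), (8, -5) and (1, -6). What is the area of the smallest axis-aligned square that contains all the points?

196

The bounding box has width 9 and height 14.
An axis-aligned square enclosing the set must have side ≥ max(width, height).
So the minimum side is max(9, 14) = 14.
Area = 14² = 196.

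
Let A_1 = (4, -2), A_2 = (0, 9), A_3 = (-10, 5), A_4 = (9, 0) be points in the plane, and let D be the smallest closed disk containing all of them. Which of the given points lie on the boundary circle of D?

A_3, A_4

A smallest enclosing disk is always determined by at most three of the input points on its boundary.
The farthest pair is A_3–A_4 with squared distance 386. The circle on this segment as diameter has centre (-0.5, 2.5) and r² = 386/4 = 96.5.
Check A_1: distance² to centre = 40.5 ≤ 96.5, so it lies inside.
All remaining points lie in this disk, and no smaller disk contains both endpoints, so this is the minimum enclosing circle.
The points at distance exactly r from the centre are A_3, A_4 — 2 points.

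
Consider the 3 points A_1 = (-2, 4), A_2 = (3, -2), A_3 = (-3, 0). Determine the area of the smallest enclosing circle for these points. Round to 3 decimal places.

47.909

Side lengths²: A_1A_2² = 61, A_1A_3² = 17, A_2A_3² = 40.
Since A_1A_2² = 61 ≥ 40 + 17 = 57, the angle opposite A_1A_2 is not acute, so the smallest enclosing circle has A_1A_2 as diameter.
Centre = midpoint of A_1A_2 = (0.5, 1), r² = 61/4 = 15.25.
Area = π·r² = π·15.25 ≈ 47.909.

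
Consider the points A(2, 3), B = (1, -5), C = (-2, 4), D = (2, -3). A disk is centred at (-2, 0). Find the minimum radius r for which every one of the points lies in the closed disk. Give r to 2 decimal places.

5.83

The required radius is the distance from (-2, 0) to the farthest point.
Squared distances: 25, 34, 16, 25.
Maximum is 34, attained at B.
r = √34 ≈ 5.83.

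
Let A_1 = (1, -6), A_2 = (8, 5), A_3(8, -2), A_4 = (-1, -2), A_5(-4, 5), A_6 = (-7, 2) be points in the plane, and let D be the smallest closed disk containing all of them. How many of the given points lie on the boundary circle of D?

The minimum enclosing circle is determined by three boundary points: A_2, A_3, A_6.
Their circumcentre is (0.9, 1.5) with r² = 62.66.
The farthest remaining point A_1 is at distance² 56.26 ≤ 62.66.
The points at distance exactly r from the centre are A_2, A_3, A_6 — 3 points.

3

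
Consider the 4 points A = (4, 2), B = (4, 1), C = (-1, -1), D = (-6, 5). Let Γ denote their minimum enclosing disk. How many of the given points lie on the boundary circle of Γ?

2

A smallest enclosing disk is always determined by at most three of the input points on its boundary.
The farthest pair is B–D with squared distance 116. The circle on this segment as diameter has centre (-1, 3) and r² = 116/4 = 29.
Check A: distance² to centre = 26 ≤ 29, so it lies inside.
All remaining points lie in this disk, and no smaller disk contains both endpoints, so this is the minimum enclosing circle.
The points at distance exactly r from the centre are B, D — 2 points.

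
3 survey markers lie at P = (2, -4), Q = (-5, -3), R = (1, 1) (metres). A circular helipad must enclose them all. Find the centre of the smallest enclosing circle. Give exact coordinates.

(-22/17, -35/17)

Side lengths²: PQ² = 50, PR² = 26, QR² = 52.
Since QR² = 52 < 50 + 26 = 76, the triangle is acute, so the smallest enclosing circle is the circumcircle.
Circumcentre = (-22/17, -35/17), r² = 4225/289.
Centre = (-22/17, -35/17).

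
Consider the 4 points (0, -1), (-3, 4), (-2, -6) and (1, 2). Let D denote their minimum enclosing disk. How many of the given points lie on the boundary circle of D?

A smallest enclosing disk is always determined by at most three of the input points on its boundary.
The farthest pair is (-3, 4)–(-2, -6) with squared distance 101. The circle on this segment as diameter has centre (-2.5, -1) and r² = 101/4 = 25.25.
Check (0, -1): distance² to centre = 6.25 ≤ 25.25, so it lies inside.
All remaining points lie in this disk, and no smaller disk contains both endpoints, so this is the minimum enclosing circle.
The points at distance exactly r from the centre are (-3, 4), (-2, -6) — 2 points.

2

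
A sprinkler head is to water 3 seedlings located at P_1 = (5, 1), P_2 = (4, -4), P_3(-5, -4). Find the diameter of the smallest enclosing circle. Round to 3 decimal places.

11.180

Side lengths²: P_1P_2² = 26, P_1P_3² = 125, P_2P_3² = 81.
Since P_1P_3² = 125 ≥ 81 + 26 = 107, the angle opposite P_1P_3 is not acute, so the smallest enclosing circle has P_1P_3 as diameter.
Centre = midpoint of P_1P_3 = (0, -1.5), r² = 125/4 = 31.25.
Diameter = 2r = 2√(31.25) ≈ 11.180.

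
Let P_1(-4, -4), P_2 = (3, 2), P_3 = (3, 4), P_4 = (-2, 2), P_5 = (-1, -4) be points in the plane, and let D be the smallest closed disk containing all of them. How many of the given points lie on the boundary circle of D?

A smallest enclosing disk is always determined by at most three of the input points on its boundary.
The farthest pair is P_1–P_3 with squared distance 113. The circle on this segment as diameter has centre (-0.5, 0) and r² = 113/4 = 28.25.
Check P_2: distance² to centre = 16.25 ≤ 28.25, so it lies inside.
All remaining points lie in this disk, and no smaller disk contains both endpoints, so this is the minimum enclosing circle.
The points at distance exactly r from the centre are P_1, P_3 — 2 points.

2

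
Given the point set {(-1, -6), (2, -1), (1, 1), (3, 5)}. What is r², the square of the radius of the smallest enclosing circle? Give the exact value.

A smallest enclosing disk is always determined by at most three of the input points on its boundary.
The farthest pair is (-1, -6)–(3, 5) with squared distance 137. The circle on this segment as diameter has centre (1, -0.5) and r² = 137/4 = 34.25.
Check (2, -1): distance² to centre = 1.25 ≤ 34.25, so it lies inside.
All remaining points lie in this disk, and no smaller disk contains both endpoints, so this is the minimum enclosing circle.

34.25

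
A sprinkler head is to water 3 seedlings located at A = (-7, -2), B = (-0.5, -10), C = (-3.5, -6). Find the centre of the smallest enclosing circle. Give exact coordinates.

Side lengths²: AB² = 106.25, AC² = 28.25, BC² = 25.
Since AB² = 106.25 ≥ 28.25 + 25 = 53.25, the angle opposite AB is not acute, so the smallest enclosing circle has AB as diameter.
Centre = midpoint of AB = (-3.75, -6), r² = 106.25/4 = 26.5625.
Centre = (-3.75, -6).

(-3.75, -6)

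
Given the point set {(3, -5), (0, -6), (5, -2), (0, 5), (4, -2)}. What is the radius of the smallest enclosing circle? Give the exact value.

5.5

The farthest pair is (0, -6)–(0, 5) with squared distance 121. The circle on this segment as diameter has centre (0, -0.5) and r² = 121/4 = 30.25.
Check (3, -5): distance² to centre = 29.25 ≤ 30.25, so it lies inside.
All remaining points lie in this disk, and no smaller disk contains both endpoints, so this is the minimum enclosing circle.
r = √(30.25) = 5.5.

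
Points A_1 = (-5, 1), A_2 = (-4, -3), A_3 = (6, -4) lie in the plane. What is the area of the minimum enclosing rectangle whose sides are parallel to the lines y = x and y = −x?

72

In coordinates u = x + y, v = x − y the rectangle is axis-aligned; the map (x,y)→(u,v) scales areas by 2.
u-values: -4, -7, 2; range = 2 − (-7) = 9.
v-values: -6, -1, 10; range = 10 − (-6) = 16.
Area = (9 × 16) / 2 = 72.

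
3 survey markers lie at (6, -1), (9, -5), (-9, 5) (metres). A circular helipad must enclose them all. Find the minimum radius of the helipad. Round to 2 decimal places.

Call the three points A, B, C in the order given.
Side lengths²: AB² = 25, AC² = 261, BC² = 424.
Since BC² = 424 ≥ 261 + 25 = 286, the angle opposite BC is not acute, so the smallest enclosing circle has BC as diameter.
Centre = midpoint of BC = (0, 0), r² = 424/4 = 106.
r = √106 ≈ 10.30.

10.30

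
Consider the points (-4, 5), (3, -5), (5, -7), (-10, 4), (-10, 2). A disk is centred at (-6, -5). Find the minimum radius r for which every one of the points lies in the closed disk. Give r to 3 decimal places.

11.180

The required radius is the distance from (-6, -5) to the farthest point.
Squared distances: 104, 81, 125, 97, 65.
Maximum is 125, attained at (5, -7).
r = √125 ≈ 11.180.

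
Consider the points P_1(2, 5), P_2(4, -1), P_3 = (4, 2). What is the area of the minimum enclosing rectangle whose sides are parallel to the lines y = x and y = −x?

In coordinates u = x + y, v = x − y the rectangle is axis-aligned; the map (x,y)→(u,v) scales areas by 2.
u-values: 7, 3, 6; range = 7 − 3 = 4.
v-values: -3, 5, 2; range = 5 − (-3) = 8.
Area = (4 × 8) / 2 = 16.

16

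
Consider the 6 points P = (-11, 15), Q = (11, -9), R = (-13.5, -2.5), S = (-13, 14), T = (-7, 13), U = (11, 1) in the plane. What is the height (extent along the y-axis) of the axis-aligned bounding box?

max y = 15, min y = -9, so height = 24.

24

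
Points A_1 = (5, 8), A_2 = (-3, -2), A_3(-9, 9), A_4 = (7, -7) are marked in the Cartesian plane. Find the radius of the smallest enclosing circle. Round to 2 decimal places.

11.31

The minimum enclosing circle of a finite set is fixed by two of the points (as a diameter) or three (as a circumcircle).
The farthest pair is A_3–A_4 with squared distance 512. The circle on this segment as diameter has centre (-1, 1) and r² = 512/4 = 128.
Check A_1: distance² to centre = 85 ≤ 128, so it lies inside.
All remaining points lie in this disk, and no smaller disk contains both endpoints, so this is the minimum enclosing circle.
r = √128 ≈ 11.31.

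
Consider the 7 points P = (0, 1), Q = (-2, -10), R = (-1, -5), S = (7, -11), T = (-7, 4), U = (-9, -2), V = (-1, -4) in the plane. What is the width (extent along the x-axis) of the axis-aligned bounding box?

max x = 7, min x = -9, so width = 16.

16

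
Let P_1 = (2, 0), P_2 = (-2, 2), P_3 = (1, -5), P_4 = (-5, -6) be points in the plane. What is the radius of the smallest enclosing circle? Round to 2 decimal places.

A smallest enclosing disk is always determined by at most three of the input points on its boundary.
The minimum enclosing circle is determined by three boundary points: P_1, P_2, P_4.
Their circumcentre is (-69/38, -50/19) with r² = 31025/1444.
The farthest remaining point P_3 is at distance² 19549/1444 ≤ 31025/1444.
r = √(31025/1444) ≈ 4.64.

4.64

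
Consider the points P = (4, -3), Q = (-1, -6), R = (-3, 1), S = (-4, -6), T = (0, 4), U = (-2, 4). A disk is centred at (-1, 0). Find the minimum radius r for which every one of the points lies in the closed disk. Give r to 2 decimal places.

6.71

The required radius is the distance from (-1, 0) to the farthest point.
Squared distances: 34, 36, 5, 45, 17, 17.
Maximum is 45, attained at S.
r = √45 ≈ 6.71.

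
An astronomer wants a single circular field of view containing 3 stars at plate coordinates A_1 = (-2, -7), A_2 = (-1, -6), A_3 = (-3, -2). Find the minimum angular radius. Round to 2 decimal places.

2.55

Side lengths²: A_1A_2² = 2, A_1A_3² = 26, A_2A_3² = 20.
Since A_1A_3² = 26 ≥ 20 + 2 = 22, the angle opposite A_1A_3 is not acute, so the smallest enclosing circle has A_1A_3 as diameter.
Centre = midpoint of A_1A_3 = (-2.5, -4.5), r² = 26/4 = 6.5.
r = √(6.5) ≈ 2.55.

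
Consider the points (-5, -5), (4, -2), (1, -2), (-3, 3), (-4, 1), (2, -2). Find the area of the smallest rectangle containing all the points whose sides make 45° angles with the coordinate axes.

72

In coordinates u = x + y, v = x − y the rectangle is axis-aligned; the map (x,y)→(u,v) scales areas by 2.
u-values: -10, 2, -1, 0, -3, 0; range = 2 − (-10) = 12.
v-values: 0, 6, 3, -6, -5, 4; range = 6 − (-6) = 12.
Area = (12 × 12) / 2 = 72.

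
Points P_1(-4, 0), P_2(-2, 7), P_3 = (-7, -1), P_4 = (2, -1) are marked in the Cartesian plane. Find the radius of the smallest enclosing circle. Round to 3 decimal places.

A smallest enclosing disk is always determined by at most three of the input points on its boundary.
The minimum enclosing circle is determined by three boundary points: P_2, P_3, P_4.
Their circumcentre is (-2.5, 1.75) with r² = 27.8125.
The farthest remaining point P_1 is at distance² 5.3125 ≤ 27.8125.
r = √(27.8125) ≈ 5.274.

5.274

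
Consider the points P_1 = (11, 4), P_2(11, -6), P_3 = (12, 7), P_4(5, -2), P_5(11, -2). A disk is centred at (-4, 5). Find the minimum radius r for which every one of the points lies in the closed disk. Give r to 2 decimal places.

18.60

The required radius is the distance from (-4, 5) to the farthest point.
Squared distances: 226, 346, 260, 130, 274.
Maximum is 346, attained at P_2.
r = √346 ≈ 18.60.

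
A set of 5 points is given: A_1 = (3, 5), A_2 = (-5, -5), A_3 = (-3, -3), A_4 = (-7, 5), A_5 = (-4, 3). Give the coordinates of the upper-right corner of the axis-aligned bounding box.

(3, 5)

x-range [-7, 3], y-range [-5, 5].
The upper-right corner is (3, 5).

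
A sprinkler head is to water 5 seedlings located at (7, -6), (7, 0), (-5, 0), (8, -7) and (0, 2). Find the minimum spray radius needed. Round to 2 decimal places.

7.38

By Welzl's lemma the MEC is supported by two points (diametrically opposite) or three points (on a circumcircle).
The farthest pair is (-5, 0)–(8, -7) with squared distance 218. The circle on this segment as diameter has centre (1.5, -3.5) and r² = 218/4 = 54.5.
Check (7, -6): distance² to centre = 36.5 ≤ 54.5, so it lies inside.
All remaining points lie in this disk, and no smaller disk contains both endpoints, so this is the minimum enclosing circle.
r = √(54.5) ≈ 7.38.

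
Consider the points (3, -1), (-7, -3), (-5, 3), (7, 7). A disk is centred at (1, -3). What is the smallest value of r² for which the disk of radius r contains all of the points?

136

The required radius is the distance from (1, -3) to the farthest point.
Squared distances: 8, 64, 72, 136.
Maximum is 136, attained at (7, 7).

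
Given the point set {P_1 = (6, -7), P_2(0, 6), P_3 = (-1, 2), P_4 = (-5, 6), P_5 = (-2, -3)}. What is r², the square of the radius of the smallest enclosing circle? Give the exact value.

72.5

The minimum enclosing circle of a finite set is fixed by two of the points (as a diameter) or three (as a circumcircle).
The farthest pair is P_1–P_4 with squared distance 290. The circle on this segment as diameter has centre (0.5, -0.5) and r² = 290/4 = 72.5.
Check P_2: distance² to centre = 42.5 ≤ 72.5, so it lies inside.
All remaining points lie in this disk, and no smaller disk contains both endpoints, so this is the minimum enclosing circle.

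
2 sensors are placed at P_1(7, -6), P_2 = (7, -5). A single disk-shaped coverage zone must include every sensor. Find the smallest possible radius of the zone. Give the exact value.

The smallest circle enclosing two points has them as diameter endpoints.
Centre = midpoint = (7, -5.5); r² = |P_1P_2|²/4 = 1/4 = 0.25.
r = √(0.25) = 0.5.

0.5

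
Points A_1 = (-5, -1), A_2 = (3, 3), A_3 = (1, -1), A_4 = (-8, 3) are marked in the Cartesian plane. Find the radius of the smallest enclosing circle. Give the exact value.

The minimum enclosing circle of a finite set is fixed by two of the points (as a diameter) or three (as a circumcircle).
The farthest pair is A_2–A_4 with squared distance 121. The circle on this segment as diameter has centre (-2.5, 3) and r² = 121/4 = 30.25.
Check A_1: distance² to centre = 22.25 ≤ 30.25, so it lies inside.
All remaining points lie in this disk, and no smaller disk contains both endpoints, so this is the minimum enclosing circle.
r = √(30.25) = 5.5.

5.5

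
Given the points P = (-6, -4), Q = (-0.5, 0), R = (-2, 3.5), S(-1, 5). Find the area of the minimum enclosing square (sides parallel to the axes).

The bounding box has width 5.5 and height 9.
An axis-aligned square enclosing the set must have side ≥ max(width, height).
So the minimum side is max(5.5, 9) = 9.
Area = 9² = 81.

81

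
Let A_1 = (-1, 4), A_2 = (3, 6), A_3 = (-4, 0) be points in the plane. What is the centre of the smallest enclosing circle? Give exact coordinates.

(-0.5, 3)

Side lengths²: A_1A_2² = 20, A_1A_3² = 25, A_2A_3² = 85.
Since A_2A_3² = 85 ≥ 25 + 20 = 45, the angle opposite A_2A_3 is not acute, so the smallest enclosing circle has A_2A_3 as diameter.
Centre = midpoint of A_2A_3 = (-0.5, 3), r² = 85/4 = 21.25.
Centre = (-0.5, 3).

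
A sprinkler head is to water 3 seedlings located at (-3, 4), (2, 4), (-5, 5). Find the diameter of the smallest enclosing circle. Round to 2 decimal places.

7.07

Call the three points A, B, C in the order given.
Side lengths²: AB² = 25, AC² = 5, BC² = 50.
Since BC² = 50 ≥ 25 + 5 = 30, the angle opposite BC is not acute, so the smallest enclosing circle has BC as diameter.
Centre = midpoint of BC = (-1.5, 4.5), r² = 50/4 = 12.5.
Diameter = 2r = 2√(12.5) ≈ 7.07.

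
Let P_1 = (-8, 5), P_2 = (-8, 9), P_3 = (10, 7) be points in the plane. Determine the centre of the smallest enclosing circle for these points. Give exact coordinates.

(8/9, 7)

Side lengths²: P_1P_2² = 16, P_1P_3² = 328, P_2P_3² = 328.
Since P_2P_3² = 328 < 328 + 16 = 344, the triangle is acute, so the smallest enclosing circle is the circumcircle.
Circumcentre = (8/9, 7), r² = 6724/81.
Centre = (8/9, 7).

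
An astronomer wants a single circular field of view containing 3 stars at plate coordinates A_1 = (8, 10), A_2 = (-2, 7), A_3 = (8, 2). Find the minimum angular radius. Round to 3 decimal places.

5.836

Side lengths²: A_1A_2² = 109, A_1A_3² = 64, A_2A_3² = 125.
Since A_2A_3² = 125 < 109 + 64 = 173, the triangle is acute, so the smallest enclosing circle is the circumcircle.
Circumcentre = (3.75, 6), r² = 34.0625.
r = √(34.0625) ≈ 5.836.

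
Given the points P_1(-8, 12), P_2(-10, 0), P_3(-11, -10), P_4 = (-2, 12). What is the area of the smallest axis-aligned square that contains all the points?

The bounding box has width 9 and height 22.
An axis-aligned square enclosing the set must have side ≥ max(width, height).
So the minimum side is max(9, 22) = 22.
Area = 22² = 484.

484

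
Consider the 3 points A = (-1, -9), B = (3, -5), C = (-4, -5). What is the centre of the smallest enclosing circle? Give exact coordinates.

Side lengths²: AB² = 32, AC² = 25, BC² = 49.
Since BC² = 49 < 32 + 25 = 57, the triangle is acute, so the smallest enclosing circle is the circumcircle.
Circumcentre = (-0.5, -5.5), r² = 12.5.
Centre = (-0.5, -5.5).

(-0.5, -5.5)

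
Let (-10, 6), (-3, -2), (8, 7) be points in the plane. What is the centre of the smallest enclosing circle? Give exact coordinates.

(-1, 6.5)

Call the three points A, B, C in the order given.
Side lengths²: AB² = 113, AC² = 325, BC² = 202.
Since AC² = 325 ≥ 202 + 113 = 315, the angle opposite AC is not acute, so the smallest enclosing circle has AC as diameter.
Centre = midpoint of AC = (-1, 6.5), r² = 325/4 = 81.25.
Centre = (-1, 6.5).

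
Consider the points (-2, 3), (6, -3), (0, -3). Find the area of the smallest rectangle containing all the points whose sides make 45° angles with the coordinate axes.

42

In coordinates u = x + y, v = x − y the rectangle is axis-aligned; the map (x,y)→(u,v) scales areas by 2.
u-values: 1, 3, -3; range = 3 − (-3) = 6.
v-values: -5, 9, 3; range = 9 − (-5) = 14.
Area = (6 × 14) / 2 = 42.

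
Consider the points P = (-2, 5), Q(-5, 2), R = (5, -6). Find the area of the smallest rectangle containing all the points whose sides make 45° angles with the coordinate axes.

In coordinates u = x + y, v = x − y the rectangle is axis-aligned; the map (x,y)→(u,v) scales areas by 2.
u-values: 3, -3, -1; range = 3 − (-3) = 6.
v-values: -7, -7, 11; range = 11 − (-7) = 18.
Area = (6 × 18) / 2 = 54.

54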